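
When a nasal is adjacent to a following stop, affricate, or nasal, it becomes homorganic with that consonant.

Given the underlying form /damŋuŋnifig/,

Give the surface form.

[daŋŋunnifig]

/m/ before /ŋ/ (velar) → [ŋ]
/ŋ/ before /n/ (alveolar) → [n]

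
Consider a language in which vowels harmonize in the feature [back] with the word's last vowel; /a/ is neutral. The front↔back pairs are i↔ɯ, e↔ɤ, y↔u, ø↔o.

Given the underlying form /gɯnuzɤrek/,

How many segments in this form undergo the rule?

/ɯ/ harmonizes with /e/ ([-back]) → [i]
/u/ harmonizes with /e/ ([-back]) → [y]
/ɤ/ harmonizes with /e/ ([-back]) → [e]
3 segments change.

3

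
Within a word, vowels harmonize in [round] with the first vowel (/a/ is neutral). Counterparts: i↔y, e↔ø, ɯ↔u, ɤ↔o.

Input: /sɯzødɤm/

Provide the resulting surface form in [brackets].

/ø/ harmonizes with /ɯ/ ([-round]) → [e]

[sɯzedɤm]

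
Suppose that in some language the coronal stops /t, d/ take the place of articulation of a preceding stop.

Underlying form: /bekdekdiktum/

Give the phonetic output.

/d/ after /k/ (velar) → [g]
/d/ after /k/ (velar) → [g]
/t/ after /k/ (velar) → [k]

[bekgekgikkum]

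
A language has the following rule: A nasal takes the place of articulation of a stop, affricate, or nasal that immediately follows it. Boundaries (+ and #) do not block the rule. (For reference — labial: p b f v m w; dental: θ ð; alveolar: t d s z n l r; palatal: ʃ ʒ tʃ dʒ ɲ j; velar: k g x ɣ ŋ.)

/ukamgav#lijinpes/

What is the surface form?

/m/ before /g/ (velar) → [ŋ]
/n/ before /p/ (labial) → [m]

[ukaŋgav#lijimpes]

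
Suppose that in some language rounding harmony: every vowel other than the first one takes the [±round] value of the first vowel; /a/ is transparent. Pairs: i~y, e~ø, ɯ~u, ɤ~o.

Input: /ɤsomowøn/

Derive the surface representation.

/o/ harmonizes with /ɤ/ ([-round]) → [ɤ]
/o/ harmonizes with /ɤ/ ([-round]) → [ɤ]
/ø/ harmonizes with /ɤ/ ([-round]) → [e]

[ɤsɤmɤwen]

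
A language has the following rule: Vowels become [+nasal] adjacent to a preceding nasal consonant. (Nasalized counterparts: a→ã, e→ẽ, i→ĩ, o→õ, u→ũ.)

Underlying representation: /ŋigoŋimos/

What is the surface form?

[ŋĩgoŋĩmõs]

/i/ after nasal /ŋ/ → [ĩ]
/i/ after nasal /ŋ/ → [ĩ]
/o/ after nasal /m/ → [õ]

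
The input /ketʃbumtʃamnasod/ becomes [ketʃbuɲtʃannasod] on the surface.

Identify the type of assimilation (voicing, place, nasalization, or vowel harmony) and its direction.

/m/→[ɲ] /m/→[n].
Each target copies a feature from the following segment, so the direction is regressive.

place assimilation, regressive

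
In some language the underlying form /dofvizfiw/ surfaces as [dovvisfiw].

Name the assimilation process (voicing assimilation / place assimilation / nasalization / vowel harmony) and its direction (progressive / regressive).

/f/→[v] /z/→[s].
Each target copies a feature from the following segment, so the direction is regressive.

voicing assimilation, regressive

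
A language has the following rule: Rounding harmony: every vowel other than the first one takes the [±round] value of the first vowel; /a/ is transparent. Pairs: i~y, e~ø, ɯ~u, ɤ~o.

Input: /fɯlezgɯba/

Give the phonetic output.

[fɯlezgɯba]

no segment meets the rule's conditions; no change.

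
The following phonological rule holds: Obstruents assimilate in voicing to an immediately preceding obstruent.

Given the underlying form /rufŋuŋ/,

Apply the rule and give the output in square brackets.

[rufŋuŋ]

no segment meets the rule's conditions; no change.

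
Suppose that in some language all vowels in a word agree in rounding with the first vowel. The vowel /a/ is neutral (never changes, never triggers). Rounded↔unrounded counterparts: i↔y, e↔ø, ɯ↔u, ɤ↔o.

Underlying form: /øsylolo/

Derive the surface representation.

[øsylolo]

no segment meets the rule's conditions; no change.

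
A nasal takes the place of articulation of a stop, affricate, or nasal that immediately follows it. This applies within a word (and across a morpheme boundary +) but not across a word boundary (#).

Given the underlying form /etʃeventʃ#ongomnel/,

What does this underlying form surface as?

[etʃeveɲtʃ#oŋgonnel]

/n/ before /tʃ/ (palatal) → [ɲ]
/n/ before /g/ (velar) → [ŋ]
/m/ before /n/ (alveolar) → [n]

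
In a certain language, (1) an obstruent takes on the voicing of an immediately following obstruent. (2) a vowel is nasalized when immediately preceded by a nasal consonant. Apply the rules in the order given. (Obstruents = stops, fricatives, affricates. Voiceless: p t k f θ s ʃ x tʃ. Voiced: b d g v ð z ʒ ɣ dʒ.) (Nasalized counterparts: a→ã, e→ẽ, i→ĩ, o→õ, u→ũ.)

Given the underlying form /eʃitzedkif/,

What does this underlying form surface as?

Rule 1: /t/ before /z/ (voiced) → [d]
Rule 1: /d/ before /k/ (voiceless) → [t]
After rule 1: eʃidzetkif
Rule 2: no segment meets the rule's conditions; no change.

[eʃidzetkif]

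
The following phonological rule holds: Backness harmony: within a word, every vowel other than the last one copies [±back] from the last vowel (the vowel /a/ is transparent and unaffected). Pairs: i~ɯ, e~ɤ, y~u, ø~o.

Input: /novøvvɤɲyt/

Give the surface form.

[nøvøvveɲyt]

/o/ harmonizes with /y/ ([-back]) → [ø]
/ɤ/ harmonizes with /y/ ([-back]) → [e]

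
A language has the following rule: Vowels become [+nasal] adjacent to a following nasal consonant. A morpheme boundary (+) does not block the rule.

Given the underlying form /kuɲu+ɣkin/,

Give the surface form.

/u/ before nasal /ɲ/ → [ũ]
/i/ before nasal /n/ → [ĩ]

[kũɲu+ɣkĩn]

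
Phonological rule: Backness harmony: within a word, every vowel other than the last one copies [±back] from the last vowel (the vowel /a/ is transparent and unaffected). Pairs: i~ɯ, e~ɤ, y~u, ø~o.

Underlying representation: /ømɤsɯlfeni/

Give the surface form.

[ømesilfeni]

/ɤ/ harmonizes with /i/ ([-back]) → [e]
/ɯ/ harmonizes with /i/ ([-back]) → [i]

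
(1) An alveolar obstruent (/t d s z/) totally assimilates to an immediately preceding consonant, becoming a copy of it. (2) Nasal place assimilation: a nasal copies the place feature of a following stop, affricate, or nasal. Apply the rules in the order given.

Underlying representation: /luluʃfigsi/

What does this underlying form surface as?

Rule 1: /s/ after /g/ → [g] (total assimilation)
After rule 1: luluʃfiggi
Rule 2: no segment meets the rule's conditions; no change.

[luluʃfiggi]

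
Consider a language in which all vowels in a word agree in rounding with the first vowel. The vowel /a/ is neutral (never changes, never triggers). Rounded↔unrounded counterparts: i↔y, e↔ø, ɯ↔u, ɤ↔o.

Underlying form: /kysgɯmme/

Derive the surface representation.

[kysgummø]

/ɯ/ harmonizes with /y/ ([+round]) → [u]
/e/ harmonizes with /y/ ([+round]) → [ø]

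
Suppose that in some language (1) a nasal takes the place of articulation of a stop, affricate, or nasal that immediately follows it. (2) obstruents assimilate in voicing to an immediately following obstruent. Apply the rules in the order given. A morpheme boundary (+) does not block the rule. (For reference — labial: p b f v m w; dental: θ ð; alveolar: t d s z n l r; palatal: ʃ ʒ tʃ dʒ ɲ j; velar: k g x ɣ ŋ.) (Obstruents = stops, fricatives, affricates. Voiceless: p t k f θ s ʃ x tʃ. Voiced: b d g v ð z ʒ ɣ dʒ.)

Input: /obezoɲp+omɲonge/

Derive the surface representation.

Rule 1: /ɲ/ before /p/ (labial) → [m]
Rule 1: /m/ before /ɲ/ (palatal) → [ɲ]
Rule 1: /n/ before /g/ (velar) → [ŋ]
After rule 1: obezomp+oɲɲoŋge
Rule 2: no segment meets the rule's conditions; no change.

[obezomp+oɲɲoŋge]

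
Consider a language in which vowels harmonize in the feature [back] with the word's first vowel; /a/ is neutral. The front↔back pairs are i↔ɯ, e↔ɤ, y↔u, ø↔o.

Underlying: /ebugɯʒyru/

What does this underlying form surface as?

/u/ harmonizes with /e/ ([-back]) → [y]
/ɯ/ harmonizes with /e/ ([-back]) → [i]
/u/ harmonizes with /e/ ([-back]) → [y]

[ebygiʒyry]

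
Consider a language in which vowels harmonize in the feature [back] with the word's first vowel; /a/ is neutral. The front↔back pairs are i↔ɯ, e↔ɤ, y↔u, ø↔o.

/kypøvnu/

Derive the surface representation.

[kypøvny]

/u/ harmonizes with /y/ ([-back]) → [y]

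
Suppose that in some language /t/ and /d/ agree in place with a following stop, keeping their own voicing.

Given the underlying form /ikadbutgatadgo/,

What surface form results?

[ikabbukgataggo]

/d/ before /b/ (labial) → [b]
/t/ before /g/ (velar) → [k]
/d/ before /g/ (velar) → [g]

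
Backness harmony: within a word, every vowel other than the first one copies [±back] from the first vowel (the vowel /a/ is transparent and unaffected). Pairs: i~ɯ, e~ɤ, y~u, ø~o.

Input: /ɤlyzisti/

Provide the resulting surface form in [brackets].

[ɤluzɯstɯ]

/y/ harmonizes with /ɤ/ ([+back]) → [u]
/i/ harmonizes with /ɤ/ ([+back]) → [ɯ]
/i/ harmonizes with /ɤ/ ([+back]) → [ɯ]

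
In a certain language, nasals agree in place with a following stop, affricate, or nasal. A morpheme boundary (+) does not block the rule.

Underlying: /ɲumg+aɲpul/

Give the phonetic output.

[ɲuŋg+ampul]

/m/ before /g/ (velar) → [ŋ]
/ɲ/ before /p/ (labial) → [m]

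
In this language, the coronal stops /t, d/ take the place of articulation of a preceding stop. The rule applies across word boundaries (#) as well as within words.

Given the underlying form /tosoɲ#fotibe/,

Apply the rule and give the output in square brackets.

[tosoɲ#fotibe]

no segment meets the rule's conditions; no change.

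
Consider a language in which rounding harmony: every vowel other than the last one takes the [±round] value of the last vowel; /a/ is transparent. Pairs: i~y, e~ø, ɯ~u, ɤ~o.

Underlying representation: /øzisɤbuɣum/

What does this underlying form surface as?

/i/ harmonizes with /u/ ([+round]) → [y]
/ɤ/ harmonizes with /u/ ([+round]) → [o]

[øzysobuɣum]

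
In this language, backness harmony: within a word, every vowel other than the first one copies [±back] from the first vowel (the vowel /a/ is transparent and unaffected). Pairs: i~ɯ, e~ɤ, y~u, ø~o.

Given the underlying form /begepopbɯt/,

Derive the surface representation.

/o/ harmonizes with /e/ ([-back]) → [ø]
/ɯ/ harmonizes with /e/ ([-back]) → [i]

[begepøpbit]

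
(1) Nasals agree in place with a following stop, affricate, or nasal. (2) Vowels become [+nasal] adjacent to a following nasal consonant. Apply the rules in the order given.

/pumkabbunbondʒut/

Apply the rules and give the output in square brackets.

Rule 1: /m/ before /k/ (velar) → [ŋ]
Rule 1: /n/ before /b/ (labial) → [m]
Rule 1: /n/ before /dʒ/ (palatal) → [ɲ]
After rule 1: puŋkabbumboɲdʒut
Rule 2: /u/ before nasal /ŋ/ → [ũ]
Rule 2: /u/ before nasal /m/ → [ũ]
Rule 2: /o/ before nasal /ɲ/ → [õ]

[pũŋkabbũmbõɲdʒut]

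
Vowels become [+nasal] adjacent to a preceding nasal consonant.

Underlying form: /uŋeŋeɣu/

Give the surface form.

[uŋẽŋẽɣu]

/e/ after nasal /ŋ/ → [ẽ]
/e/ after nasal /ŋ/ → [ẽ]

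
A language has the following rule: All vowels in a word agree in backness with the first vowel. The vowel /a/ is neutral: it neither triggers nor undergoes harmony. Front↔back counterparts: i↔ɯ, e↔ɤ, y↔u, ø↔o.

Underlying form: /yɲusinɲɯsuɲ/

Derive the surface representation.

[yɲysinɲisyɲ]

/u/ harmonizes with /y/ ([-back]) → [y]
/ɯ/ harmonizes with /y/ ([-back]) → [i]
/u/ harmonizes with /y/ ([-back]) → [y]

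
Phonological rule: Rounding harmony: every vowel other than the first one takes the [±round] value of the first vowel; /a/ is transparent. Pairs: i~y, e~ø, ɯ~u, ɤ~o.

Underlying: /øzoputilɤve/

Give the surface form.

/i/ harmonizes with /ø/ ([+round]) → [y]
/ɤ/ harmonizes with /ø/ ([+round]) → [o]
/e/ harmonizes with /ø/ ([+round]) → [ø]

[øzoputylovø]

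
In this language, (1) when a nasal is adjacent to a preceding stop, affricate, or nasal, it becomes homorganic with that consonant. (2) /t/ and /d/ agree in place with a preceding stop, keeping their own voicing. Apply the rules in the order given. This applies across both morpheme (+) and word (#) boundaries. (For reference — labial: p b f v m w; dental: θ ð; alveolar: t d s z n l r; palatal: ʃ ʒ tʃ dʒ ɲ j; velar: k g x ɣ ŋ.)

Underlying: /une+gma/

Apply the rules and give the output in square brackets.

Rule 1: /m/ after /g/ (velar) → [ŋ]
After rule 1: une+gŋa
Rule 2: no segment meets the rule's conditions; no change.

[une+gŋa]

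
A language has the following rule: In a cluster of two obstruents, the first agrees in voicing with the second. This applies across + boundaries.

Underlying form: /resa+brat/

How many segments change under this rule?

0

No segment meets the rule's conditions.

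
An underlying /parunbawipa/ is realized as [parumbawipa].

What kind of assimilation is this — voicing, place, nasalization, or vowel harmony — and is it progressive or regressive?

place assimilation, regressive

/n/→[m].
Each target copies a feature from the following segment, so the direction is regressive.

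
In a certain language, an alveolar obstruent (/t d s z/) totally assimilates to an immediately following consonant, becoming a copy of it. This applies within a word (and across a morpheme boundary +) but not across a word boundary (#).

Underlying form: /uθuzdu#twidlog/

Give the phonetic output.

/z/ before /d/ → [d] (total assimilation)
/t/ before /w/ → [w] (total assimilation)
/d/ before /l/ → [l] (total assimilation)

[uθuddu#wwillog]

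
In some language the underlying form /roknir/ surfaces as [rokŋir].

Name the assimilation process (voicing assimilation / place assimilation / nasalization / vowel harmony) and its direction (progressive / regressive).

place assimilation, progressive

/n/→[ŋ].
Each target copies a feature from the preceding segment, so the direction is progressive.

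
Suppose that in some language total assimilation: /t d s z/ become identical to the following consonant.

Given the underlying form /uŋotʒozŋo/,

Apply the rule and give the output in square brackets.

[uŋoʒʒoŋŋo]

/t/ before /ʒ/ → [ʒ] (total assimilation)
/z/ before /ŋ/ → [ŋ] (total assimilation)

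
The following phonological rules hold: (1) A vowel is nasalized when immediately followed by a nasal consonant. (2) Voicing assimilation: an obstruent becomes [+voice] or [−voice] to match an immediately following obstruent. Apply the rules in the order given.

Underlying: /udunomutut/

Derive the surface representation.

Rule 1: /u/ before nasal /n/ → [ũ]
Rule 1: /o/ before nasal /m/ → [õ]
After rule 1: udũnõmutut
Rule 2: no segment meets the rule's conditions; no change.

[udũnõmutut]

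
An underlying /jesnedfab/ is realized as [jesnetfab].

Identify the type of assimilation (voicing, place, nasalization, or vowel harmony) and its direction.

/d/→[t].
Each target copies a feature from the following segment, so the direction is regressive.

voicing assimilation, regressive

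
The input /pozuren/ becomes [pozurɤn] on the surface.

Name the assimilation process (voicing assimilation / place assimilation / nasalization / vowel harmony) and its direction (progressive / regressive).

vowel harmony, progressive

/e/→[ɤ].
Vowels agree with the first vowel, so the harmony is progressive.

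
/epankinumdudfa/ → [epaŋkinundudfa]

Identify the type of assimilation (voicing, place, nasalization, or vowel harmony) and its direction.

place assimilation, regressive

/n/→[ŋ] /m/→[n].
Each target copies a feature from the following segment, so the direction is regressive.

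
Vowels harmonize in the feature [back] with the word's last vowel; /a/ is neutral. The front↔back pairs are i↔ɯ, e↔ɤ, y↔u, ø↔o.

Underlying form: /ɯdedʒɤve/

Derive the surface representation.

/ɯ/ harmonizes with /e/ ([-back]) → [i]
/ɤ/ harmonizes with /e/ ([-back]) → [e]

[idedʒeve]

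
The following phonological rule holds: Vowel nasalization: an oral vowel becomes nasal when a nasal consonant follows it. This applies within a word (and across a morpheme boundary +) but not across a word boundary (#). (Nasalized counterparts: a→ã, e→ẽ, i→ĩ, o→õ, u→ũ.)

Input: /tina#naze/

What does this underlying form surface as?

[tĩna#naze]

/i/ before nasal /n/ → [ĩ]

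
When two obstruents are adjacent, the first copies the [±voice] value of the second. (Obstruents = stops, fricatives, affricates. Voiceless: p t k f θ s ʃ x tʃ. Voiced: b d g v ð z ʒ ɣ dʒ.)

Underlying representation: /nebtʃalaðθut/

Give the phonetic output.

/b/ before /tʃ/ (voiceless) → [p]
/ð/ before /θ/ (voiceless) → [θ]

[neptʃalaθθut]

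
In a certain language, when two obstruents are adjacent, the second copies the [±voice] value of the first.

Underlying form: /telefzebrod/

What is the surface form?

/z/ after /f/ (voiceless) → [s]

[telefsebrod]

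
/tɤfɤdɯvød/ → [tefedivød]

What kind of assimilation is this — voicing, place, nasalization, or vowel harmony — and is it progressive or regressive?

/ɤ/→[e] /ɤ/→[e] /ɯ/→[i].
Vowels agree with the last vowel, so the harmony is regressive.

vowel harmony, regressive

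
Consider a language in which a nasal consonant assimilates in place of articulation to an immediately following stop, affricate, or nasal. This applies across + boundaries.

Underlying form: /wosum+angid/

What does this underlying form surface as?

/n/ before /g/ (velar) → [ŋ]

[wosum+aŋgid]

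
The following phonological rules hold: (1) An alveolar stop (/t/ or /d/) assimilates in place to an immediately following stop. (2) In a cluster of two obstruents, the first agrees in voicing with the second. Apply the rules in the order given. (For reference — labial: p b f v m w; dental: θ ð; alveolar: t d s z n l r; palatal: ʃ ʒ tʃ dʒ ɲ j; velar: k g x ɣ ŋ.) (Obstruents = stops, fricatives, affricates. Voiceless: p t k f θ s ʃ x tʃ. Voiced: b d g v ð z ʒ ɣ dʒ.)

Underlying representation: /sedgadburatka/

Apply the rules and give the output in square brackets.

Rule 1: /d/ before /g/ (velar) → [g]
Rule 1: /d/ before /b/ (labial) → [b]
Rule 1: /t/ before /k/ (velar) → [k]
After rule 1: seggabburakka
Rule 2: no segment meets the rule's conditions; no change.

[seggabburakka]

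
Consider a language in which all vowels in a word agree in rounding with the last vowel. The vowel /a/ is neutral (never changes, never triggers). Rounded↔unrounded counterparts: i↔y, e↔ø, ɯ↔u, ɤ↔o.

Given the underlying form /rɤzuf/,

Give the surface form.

/ɤ/ harmonizes with /u/ ([+round]) → [o]

[rozuf]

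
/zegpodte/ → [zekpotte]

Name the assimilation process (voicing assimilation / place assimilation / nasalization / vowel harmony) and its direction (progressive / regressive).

voicing assimilation, regressive

/g/→[k] /d/→[t].
Each target copies a feature from the following segment, so the direction is regressive.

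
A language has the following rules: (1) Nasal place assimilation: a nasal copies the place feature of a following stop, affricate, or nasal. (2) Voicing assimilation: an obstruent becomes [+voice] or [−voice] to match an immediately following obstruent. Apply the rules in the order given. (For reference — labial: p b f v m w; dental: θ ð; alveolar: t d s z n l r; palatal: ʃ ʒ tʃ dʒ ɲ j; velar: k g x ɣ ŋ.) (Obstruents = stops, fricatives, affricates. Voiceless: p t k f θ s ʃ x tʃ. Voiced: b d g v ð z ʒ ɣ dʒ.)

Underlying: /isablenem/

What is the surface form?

[isablenem]

Rule 1: no segment meets the rule's conditions; no change.
After rule 1: isablenem
Rule 2: no segment meets the rule's conditions; no change.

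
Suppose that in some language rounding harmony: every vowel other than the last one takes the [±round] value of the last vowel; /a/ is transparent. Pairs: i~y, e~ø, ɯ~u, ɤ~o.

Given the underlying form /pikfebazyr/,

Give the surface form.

[pykføbazyr]

/i/ harmonizes with /y/ ([+round]) → [y]
/e/ harmonizes with /y/ ([+round]) → [ø]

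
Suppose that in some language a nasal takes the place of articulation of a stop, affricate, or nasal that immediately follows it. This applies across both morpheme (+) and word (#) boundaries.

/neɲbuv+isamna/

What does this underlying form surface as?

/ɲ/ before /b/ (labial) → [m]
/m/ before /n/ (alveolar) → [n]

[nembuv+isanna]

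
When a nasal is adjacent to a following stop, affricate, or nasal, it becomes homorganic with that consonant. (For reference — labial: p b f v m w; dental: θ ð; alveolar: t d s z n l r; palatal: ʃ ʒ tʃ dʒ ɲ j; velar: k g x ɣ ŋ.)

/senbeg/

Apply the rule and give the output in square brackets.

/n/ before /b/ (labial) → [m]

[sembeg]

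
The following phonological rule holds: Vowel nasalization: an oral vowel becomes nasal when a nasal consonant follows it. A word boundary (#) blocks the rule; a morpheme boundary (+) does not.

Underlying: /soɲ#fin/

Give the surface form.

/o/ before nasal /ɲ/ → [õ]
/i/ before nasal /n/ → [ĩ]

[sõɲ#fĩn]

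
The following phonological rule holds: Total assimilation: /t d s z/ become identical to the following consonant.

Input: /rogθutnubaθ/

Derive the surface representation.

[rogθunnubaθ]

/t/ before /n/ → [n] (total assimilation)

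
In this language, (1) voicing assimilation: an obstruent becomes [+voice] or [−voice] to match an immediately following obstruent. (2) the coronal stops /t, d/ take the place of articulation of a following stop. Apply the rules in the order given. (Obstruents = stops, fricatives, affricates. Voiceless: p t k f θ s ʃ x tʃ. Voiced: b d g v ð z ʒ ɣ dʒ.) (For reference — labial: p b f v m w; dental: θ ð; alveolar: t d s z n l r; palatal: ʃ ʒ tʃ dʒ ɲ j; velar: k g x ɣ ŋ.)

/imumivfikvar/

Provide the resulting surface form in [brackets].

[imumiffigvar]

Rule 1: /v/ before /f/ (voiceless) → [f]
Rule 1: /k/ before /v/ (voiced) → [g]
After rule 1: imumiffigvar
Rule 2: no segment meets the rule's conditions; no change.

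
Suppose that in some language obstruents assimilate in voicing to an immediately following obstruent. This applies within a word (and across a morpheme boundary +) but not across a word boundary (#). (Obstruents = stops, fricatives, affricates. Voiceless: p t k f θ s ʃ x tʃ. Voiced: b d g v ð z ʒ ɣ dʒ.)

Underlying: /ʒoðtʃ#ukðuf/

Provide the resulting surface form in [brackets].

/ð/ before /tʃ/ (voiceless) → [θ]
/k/ before /ð/ (voiced) → [g]

[ʒoθtʃ#ugðuf]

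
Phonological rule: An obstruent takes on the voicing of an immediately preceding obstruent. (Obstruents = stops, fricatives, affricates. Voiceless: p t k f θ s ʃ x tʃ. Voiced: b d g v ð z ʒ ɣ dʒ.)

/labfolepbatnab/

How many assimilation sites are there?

/f/ after /b/ (voiced) → [v]
/b/ after /p/ (voiceless) → [p]
2 segments change.

2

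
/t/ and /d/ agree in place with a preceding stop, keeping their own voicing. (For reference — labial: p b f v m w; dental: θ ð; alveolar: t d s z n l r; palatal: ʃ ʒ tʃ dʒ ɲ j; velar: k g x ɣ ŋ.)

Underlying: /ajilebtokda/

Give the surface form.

[ajilebpokga]

/t/ after /b/ (labial) → [p]
/d/ after /k/ (velar) → [g]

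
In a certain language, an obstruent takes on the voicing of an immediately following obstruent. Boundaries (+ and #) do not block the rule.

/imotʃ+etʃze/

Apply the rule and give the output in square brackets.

/tʃ/ before /z/ (voiced) → [dʒ]

[imotʃ+edʒze]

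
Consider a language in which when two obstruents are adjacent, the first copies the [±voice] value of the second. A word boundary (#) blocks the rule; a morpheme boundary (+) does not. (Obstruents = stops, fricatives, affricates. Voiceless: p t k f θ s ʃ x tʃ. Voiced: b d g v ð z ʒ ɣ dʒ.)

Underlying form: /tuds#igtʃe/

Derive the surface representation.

/d/ before /s/ (voiceless) → [t]
/g/ before /tʃ/ (voiceless) → [k]

[tuts#iktʃe]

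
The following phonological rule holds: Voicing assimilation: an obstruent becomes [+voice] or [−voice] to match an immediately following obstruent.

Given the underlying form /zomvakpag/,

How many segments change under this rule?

0

No segment meets the rule's conditions.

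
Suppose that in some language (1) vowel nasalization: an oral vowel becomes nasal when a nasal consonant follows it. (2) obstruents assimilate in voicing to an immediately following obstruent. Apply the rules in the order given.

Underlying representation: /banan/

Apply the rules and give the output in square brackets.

[bãnãn]

Rule 1: /a/ before nasal /n/ → [ã]
Rule 1: /a/ before nasal /n/ → [ã]
After rule 1: bãnãn
Rule 2: no segment meets the rule's conditions; no change.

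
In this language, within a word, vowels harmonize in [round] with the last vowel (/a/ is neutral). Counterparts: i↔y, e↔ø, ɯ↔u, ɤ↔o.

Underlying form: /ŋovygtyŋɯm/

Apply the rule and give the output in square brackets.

/o/ harmonizes with /ɯ/ ([-round]) → [ɤ]
/y/ harmonizes with /ɯ/ ([-round]) → [i]
/y/ harmonizes with /ɯ/ ([-round]) → [i]

[ŋɤvigtiŋɯm]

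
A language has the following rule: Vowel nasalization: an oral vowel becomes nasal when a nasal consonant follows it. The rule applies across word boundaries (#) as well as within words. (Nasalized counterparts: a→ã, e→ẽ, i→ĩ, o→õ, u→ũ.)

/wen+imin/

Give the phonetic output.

/e/ before nasal /n/ → [ẽ]
/i/ before nasal /m/ → [ĩ]
/i/ before nasal /n/ → [ĩ]

[wẽn+ĩmĩn]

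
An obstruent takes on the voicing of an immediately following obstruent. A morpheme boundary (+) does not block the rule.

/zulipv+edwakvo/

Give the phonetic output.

[zulibv+edwagvo]

/p/ before /v/ (voiced) → [b]
/k/ before /v/ (voiced) → [g]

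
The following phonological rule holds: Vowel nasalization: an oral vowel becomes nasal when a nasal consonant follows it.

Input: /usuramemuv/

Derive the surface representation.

[usurãmẽmuv]

/a/ before nasal /m/ → [ã]
/e/ before nasal /m/ → [ẽ]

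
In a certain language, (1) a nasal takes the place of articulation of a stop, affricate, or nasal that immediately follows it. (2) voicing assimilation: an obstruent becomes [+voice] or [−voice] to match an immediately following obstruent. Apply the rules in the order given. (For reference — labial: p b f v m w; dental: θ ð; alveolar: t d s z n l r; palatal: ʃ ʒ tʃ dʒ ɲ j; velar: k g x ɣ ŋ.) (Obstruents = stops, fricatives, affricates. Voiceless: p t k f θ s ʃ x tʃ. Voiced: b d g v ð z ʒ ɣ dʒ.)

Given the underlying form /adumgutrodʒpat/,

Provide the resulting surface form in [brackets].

Rule 1: /m/ before /g/ (velar) → [ŋ]
After rule 1: aduŋgutrodʒpat
Rule 2: /dʒ/ before /p/ (voiceless) → [tʃ]

[aduŋgutrotʃpat]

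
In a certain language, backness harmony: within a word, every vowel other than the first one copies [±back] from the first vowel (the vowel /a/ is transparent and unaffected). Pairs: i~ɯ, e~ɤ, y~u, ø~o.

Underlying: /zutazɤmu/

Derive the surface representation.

[zutazɤmu]

no segment meets the rule's conditions; no change.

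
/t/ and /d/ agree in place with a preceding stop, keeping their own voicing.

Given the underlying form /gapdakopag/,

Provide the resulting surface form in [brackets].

/d/ after /p/ (labial) → [b]

[gapbakopag]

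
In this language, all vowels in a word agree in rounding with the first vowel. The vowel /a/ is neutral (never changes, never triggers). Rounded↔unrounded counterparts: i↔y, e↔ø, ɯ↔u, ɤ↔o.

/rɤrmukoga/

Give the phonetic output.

[rɤrmɯkɤga]

/u/ harmonizes with /ɤ/ ([-round]) → [ɯ]
/o/ harmonizes with /ɤ/ ([-round]) → [ɤ]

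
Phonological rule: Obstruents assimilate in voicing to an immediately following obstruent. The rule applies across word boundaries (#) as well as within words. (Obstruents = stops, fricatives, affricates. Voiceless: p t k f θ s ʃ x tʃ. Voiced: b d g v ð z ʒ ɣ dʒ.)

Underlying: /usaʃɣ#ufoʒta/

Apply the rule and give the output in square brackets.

[usaʒɣ#ufoʃta]

/ʃ/ before /ɣ/ (voiced) → [ʒ]
/ʒ/ before /t/ (voiceless) → [ʃ]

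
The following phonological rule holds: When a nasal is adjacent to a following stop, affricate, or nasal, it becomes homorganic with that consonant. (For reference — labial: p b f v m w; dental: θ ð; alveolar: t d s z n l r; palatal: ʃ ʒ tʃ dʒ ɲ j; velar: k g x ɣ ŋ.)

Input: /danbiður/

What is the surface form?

[dambiður]

/n/ before /b/ (labial) → [m]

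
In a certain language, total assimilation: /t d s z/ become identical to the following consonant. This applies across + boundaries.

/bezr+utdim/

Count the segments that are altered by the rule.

2

/z/ before /r/ → [r] (total assimilation)
/t/ before /d/ → [d] (total assimilation)
2 segments change.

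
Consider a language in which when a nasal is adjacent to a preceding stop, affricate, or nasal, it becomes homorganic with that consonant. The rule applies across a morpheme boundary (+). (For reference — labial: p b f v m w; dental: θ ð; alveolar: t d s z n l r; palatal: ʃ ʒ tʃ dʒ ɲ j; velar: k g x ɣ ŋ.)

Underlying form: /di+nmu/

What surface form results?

/m/ after /n/ (alveolar) → [n]

[di+nnu]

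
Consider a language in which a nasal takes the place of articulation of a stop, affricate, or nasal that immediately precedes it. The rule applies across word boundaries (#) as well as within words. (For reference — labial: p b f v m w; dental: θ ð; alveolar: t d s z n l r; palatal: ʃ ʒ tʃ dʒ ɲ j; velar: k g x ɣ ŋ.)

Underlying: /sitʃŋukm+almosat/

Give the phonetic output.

/ŋ/ after /tʃ/ (palatal) → [ɲ]
/m/ after /k/ (velar) → [ŋ]

[sitʃɲukŋ+almosat]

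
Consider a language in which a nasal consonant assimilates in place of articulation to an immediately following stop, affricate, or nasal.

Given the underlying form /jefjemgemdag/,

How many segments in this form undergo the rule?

/m/ before /g/ (velar) → [ŋ]
/m/ before /d/ (alveolar) → [n]
2 segments change.

2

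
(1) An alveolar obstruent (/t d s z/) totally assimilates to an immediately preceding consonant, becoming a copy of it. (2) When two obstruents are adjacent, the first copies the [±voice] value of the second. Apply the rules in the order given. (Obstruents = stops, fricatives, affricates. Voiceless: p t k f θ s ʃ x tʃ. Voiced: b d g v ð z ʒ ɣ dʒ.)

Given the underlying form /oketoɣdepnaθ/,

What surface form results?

Rule 1: /d/ after /ɣ/ → [ɣ] (total assimilation)
After rule 1: oketoɣɣepnaθ
Rule 2: no segment meets the rule's conditions; no change.

[oketoɣɣepnaθ]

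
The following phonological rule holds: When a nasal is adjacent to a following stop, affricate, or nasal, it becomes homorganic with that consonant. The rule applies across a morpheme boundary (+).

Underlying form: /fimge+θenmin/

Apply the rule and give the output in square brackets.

[fiŋge+θemmin]

/m/ before /g/ (velar) → [ŋ]
/n/ before /m/ (labial) → [m]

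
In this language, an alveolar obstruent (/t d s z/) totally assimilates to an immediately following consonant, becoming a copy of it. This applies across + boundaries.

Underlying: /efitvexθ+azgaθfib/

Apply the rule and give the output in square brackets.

/t/ before /v/ → [v] (total assimilation)
/z/ before /g/ → [g] (total assimilation)

[efivvexθ+aggaθfib]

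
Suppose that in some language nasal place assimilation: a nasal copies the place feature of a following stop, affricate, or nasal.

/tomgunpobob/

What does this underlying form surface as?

/m/ before /g/ (velar) → [ŋ]
/n/ before /p/ (labial) → [m]

[toŋgumpobob]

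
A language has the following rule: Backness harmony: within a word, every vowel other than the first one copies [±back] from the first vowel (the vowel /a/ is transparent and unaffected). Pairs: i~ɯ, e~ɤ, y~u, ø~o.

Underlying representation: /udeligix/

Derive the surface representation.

[udɤlɯgɯx]

/e/ harmonizes with /u/ ([+back]) → [ɤ]
/i/ harmonizes with /u/ ([+back]) → [ɯ]
/i/ harmonizes with /u/ ([+back]) → [ɯ]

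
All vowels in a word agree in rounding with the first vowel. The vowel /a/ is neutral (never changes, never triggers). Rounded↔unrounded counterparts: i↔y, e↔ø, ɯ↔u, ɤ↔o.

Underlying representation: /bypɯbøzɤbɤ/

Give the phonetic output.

/ɯ/ harmonizes with /y/ ([+round]) → [u]
/ɤ/ harmonizes with /y/ ([+round]) → [o]
/ɤ/ harmonizes with /y/ ([+round]) → [o]

[bypubøzobo]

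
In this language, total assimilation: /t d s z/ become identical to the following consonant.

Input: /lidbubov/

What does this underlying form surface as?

/d/ before /b/ → [b] (total assimilation)

[libbubov]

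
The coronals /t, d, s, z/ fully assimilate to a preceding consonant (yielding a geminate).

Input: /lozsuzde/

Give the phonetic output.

[lozzuzze]

/s/ after /z/ → [z] (total assimilation)
/d/ after /z/ → [z] (total assimilation)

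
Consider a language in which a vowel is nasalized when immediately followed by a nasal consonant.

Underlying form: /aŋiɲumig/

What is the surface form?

[ãŋĩɲũmig]

/a/ before nasal /ŋ/ → [ã]
/i/ before nasal /ɲ/ → [ĩ]
/u/ before nasal /m/ → [ũ]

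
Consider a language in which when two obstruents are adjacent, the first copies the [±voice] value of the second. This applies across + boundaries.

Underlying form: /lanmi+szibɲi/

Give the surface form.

/s/ before /z/ (voiced) → [z]

[lanmi+zzibɲi]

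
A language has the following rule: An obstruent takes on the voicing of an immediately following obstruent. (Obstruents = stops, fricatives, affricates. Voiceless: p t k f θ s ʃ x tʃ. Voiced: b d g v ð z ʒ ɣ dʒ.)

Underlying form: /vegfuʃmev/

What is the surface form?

[vekfuʃmev]

/g/ before /f/ (voiceless) → [k]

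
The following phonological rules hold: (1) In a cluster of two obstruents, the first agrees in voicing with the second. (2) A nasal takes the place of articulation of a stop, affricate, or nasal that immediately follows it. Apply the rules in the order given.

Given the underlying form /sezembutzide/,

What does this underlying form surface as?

Rule 1: /t/ before /z/ (voiced) → [d]
After rule 1: sezembudzide
Rule 2: no segment meets the rule's conditions; no change.

[sezembudzide]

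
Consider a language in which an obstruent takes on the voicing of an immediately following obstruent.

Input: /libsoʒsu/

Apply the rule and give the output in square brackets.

/b/ before /s/ (voiceless) → [p]
/ʒ/ before /s/ (voiceless) → [ʃ]

[lipsoʃsu]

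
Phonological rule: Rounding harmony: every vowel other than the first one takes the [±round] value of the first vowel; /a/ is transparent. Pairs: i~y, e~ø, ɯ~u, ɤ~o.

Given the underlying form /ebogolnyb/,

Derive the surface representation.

/o/ harmonizes with /e/ ([-round]) → [ɤ]
/o/ harmonizes with /e/ ([-round]) → [ɤ]
/y/ harmonizes with /e/ ([-round]) → [i]

[ebɤgɤlnib]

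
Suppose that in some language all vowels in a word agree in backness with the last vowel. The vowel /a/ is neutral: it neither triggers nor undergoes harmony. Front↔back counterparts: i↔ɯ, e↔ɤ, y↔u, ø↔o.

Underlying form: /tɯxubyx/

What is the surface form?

/ɯ/ harmonizes with /y/ ([-back]) → [i]
/u/ harmonizes with /y/ ([-back]) → [y]

[tixybyx]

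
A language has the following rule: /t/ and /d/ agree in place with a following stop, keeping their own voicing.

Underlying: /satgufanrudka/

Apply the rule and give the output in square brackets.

[sakgufanrugka]

/t/ before /g/ (velar) → [k]
/d/ before /k/ (velar) → [g]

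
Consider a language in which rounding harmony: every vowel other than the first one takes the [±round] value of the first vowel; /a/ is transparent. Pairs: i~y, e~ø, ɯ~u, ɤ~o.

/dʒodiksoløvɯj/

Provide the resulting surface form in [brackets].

[dʒodyksoløvuj]

/i/ harmonizes with /o/ ([+round]) → [y]
/ɯ/ harmonizes with /o/ ([+round]) → [u]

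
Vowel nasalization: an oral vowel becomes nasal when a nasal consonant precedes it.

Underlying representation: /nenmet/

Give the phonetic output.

[nẽnmẽt]

/e/ after nasal /n/ → [ẽ]
/e/ after nasal /m/ → [ẽ]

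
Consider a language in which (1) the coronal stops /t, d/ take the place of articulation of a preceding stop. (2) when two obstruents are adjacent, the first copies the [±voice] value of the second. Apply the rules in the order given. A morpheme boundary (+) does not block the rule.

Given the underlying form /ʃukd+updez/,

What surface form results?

[ʃugg+ubbez]

Rule 1: /d/ after /k/ (velar) → [g]
Rule 1: /d/ after /p/ (labial) → [b]
After rule 1: ʃukg+upbez
Rule 2: /k/ before /g/ (voiced) → [g]
Rule 2: /p/ before /b/ (voiced) → [b]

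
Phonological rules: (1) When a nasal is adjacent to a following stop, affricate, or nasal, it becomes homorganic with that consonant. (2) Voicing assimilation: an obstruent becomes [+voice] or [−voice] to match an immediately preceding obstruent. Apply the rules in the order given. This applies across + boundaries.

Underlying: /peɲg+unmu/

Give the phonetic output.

[peŋg+ummu]

Rule 1: /ɲ/ before /g/ (velar) → [ŋ]
Rule 1: /n/ before /m/ (labial) → [m]
After rule 1: peŋg+ummu
Rule 2: no segment meets the rule's conditions; no change.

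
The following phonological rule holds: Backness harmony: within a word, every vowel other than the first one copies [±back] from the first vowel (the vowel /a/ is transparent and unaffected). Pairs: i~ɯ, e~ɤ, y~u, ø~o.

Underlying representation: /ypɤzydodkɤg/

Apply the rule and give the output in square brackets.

/ɤ/ harmonizes with /y/ ([-back]) → [e]
/o/ harmonizes with /y/ ([-back]) → [ø]
/ɤ/ harmonizes with /y/ ([-back]) → [e]

[ypezydødkeg]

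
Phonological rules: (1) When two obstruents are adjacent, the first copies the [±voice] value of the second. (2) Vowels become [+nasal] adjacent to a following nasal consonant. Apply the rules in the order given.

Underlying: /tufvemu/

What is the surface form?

[tuvvẽmu]

Rule 1: /f/ before /v/ (voiced) → [v]
After rule 1: tuvvemu
Rule 2: /e/ before nasal /m/ → [ẽ]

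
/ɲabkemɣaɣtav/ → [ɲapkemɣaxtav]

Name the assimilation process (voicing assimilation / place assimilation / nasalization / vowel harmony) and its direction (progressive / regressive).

/b/→[p] /ɣ/→[x].
Each target copies a feature from the following segment, so the direction is regressive.

voicing assimilation, regressive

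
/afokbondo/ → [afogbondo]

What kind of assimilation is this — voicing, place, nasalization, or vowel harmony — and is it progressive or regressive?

voicing assimilation, regressive

/k/→[g].
Each target copies a feature from the following segment, so the direction is regressive.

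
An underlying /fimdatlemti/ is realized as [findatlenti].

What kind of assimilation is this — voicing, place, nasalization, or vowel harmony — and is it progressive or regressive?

place assimilation, regressive

/m/→[n] /m/→[n].
Each target copies a feature from the following segment, so the direction is regressive.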